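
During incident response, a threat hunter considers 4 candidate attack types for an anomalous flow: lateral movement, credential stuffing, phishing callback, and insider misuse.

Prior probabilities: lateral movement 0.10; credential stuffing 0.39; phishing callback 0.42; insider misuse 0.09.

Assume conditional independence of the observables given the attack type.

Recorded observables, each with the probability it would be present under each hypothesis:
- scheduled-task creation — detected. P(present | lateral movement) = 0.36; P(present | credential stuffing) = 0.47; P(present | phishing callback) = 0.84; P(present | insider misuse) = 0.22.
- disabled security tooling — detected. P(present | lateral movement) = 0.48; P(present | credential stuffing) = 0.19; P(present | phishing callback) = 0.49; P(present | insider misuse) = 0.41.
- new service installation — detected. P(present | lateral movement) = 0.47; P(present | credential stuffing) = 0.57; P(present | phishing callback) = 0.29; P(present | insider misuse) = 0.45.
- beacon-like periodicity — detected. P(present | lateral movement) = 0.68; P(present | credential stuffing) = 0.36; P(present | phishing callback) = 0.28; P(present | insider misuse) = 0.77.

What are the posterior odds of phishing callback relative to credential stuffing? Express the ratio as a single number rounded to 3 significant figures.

1.96

Posterior odds equal prior odds times the likelihood ratio; only the two competing hypotheses matter.
  phishing callback: 0.42 × 0.84 × 0.49 × 0.29 × 0.28 = 0.014037
  credential stuffing: 0.39 × 0.47 × 0.19 × 0.57 × 0.36 = 0.0071465
Odds(phishing callback : credential stuffing) = 0.014037 / 0.0071465 ≈ 1.96.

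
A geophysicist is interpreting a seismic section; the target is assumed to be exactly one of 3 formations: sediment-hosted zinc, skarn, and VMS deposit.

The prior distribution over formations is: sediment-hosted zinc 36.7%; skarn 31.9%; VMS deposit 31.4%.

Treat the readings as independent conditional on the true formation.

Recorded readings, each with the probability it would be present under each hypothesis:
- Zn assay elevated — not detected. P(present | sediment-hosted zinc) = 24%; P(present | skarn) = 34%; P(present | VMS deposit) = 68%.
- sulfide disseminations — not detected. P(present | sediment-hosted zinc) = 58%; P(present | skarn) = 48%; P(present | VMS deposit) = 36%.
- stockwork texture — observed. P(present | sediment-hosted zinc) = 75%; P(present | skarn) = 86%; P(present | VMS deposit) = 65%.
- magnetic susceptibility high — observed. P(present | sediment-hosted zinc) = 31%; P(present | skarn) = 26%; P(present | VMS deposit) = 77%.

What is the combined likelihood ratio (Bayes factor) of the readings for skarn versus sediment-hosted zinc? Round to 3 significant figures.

Joint likelihood of the reading pattern under each hypothesis (using 1 − P(present | H) for each absent reading):
  skarn: (1 − 0.34) × (1 − 0.48) × 0.86 × 0.26 = 0.07674
  sediment-hosted zinc: (1 − 0.24) × (1 − 0.58) × 0.75 × 0.31 = 0.074214
Bayes factor = 0.07674 / 0.074214 ≈ 1.03

1.03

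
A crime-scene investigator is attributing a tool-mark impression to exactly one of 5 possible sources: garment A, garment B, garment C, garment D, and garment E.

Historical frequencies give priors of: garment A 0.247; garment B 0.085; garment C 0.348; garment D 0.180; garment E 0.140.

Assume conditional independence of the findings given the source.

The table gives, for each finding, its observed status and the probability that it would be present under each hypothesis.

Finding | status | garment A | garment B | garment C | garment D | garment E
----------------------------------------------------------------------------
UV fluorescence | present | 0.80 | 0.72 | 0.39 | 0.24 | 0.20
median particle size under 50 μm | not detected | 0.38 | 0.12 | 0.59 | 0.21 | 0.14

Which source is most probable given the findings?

By Bayes' rule with conditional independence, the unnormalized weight for each hypothesis is prior × ∏ likelihoods (using 1 − P(present | H) for each absent finding):
  garment A: 0.247 × 0.80 × (1 − 0.38) = 0.12251
  garment B: 0.085 × 0.72 × (1 − 0.12) = 0.053856
  garment C: 0.348 × 0.39 × (1 − 0.59) = 0.055645
  garment D: 0.180 × 0.24 × (1 − 0.21) = 0.034128
  garment E: 0.140 × 0.20 × (1 − 0.14) = 0.02408
The unnormalized weights sum to 0.29022.
P(garment A | evidence) ≈ 0.12251 / 0.29022 ≈ 0.422
P(garment B | evidence) ≈ 0.053856 / 0.29022 ≈ 0.186
P(garment C | evidence) ≈ 0.055645 / 0.29022 ≈ 0.192
P(garment D | evidence) ≈ 0.034128 / 0.29022 ≈ 0.118
P(garment E | evidence) ≈ 0.02408 / 0.29022 ≈ 0.083
The largest is 0.422, so garment A is most probable.

garment A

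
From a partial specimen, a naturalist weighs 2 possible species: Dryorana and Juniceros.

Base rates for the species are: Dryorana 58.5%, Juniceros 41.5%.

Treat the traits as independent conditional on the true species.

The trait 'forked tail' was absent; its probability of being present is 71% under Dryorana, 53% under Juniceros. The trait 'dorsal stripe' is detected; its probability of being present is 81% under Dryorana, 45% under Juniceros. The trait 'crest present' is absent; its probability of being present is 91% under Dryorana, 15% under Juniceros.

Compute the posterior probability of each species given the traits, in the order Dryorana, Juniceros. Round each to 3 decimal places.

For each hypothesis, the unnormalized posterior weight is prior × product of the trait likelihoods (using 1 − P(present | H) for each absent trait):
  Dryorana: 0.585 × (1 − 0.71) × 0.81 × (1 − 0.91) = 0.012367
  Juniceros: 0.415 × (1 − 0.53) × 0.45 × (1 − 0.15) = 0.074607
Normalizing constant Z = 0.012367 + 0.074607 = 0.086974.
P(Dryorana | evidence) = 0.012367 / 0.086974 ≈ 0.142
P(Juniceros | evidence) = 0.074607 / 0.086974 ≈ 0.858

0.142, 0.858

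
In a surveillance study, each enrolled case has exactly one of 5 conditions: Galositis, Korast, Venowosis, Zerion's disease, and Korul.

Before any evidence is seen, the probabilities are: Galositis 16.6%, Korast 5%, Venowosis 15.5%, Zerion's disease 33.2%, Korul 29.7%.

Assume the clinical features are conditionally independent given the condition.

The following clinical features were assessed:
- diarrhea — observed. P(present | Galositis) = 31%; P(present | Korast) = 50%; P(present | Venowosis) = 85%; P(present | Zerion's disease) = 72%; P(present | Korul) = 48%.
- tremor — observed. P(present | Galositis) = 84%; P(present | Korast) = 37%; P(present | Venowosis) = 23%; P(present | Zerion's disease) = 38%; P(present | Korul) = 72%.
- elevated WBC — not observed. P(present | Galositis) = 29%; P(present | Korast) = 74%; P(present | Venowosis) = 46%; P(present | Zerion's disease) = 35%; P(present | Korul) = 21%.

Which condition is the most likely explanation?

Korul

Multiply each prior by the joint likelihood of the clinical feature pattern (using 1 − P(present | H) for each absent clinical feature):
  Galositis: 0.166 × 0.31 × 0.84 × (1 − 0.29) = 0.030691
  Korast: 0.050 × 0.50 × 0.37 × (1 − 0.74) = 0.002405
  Venowosis: 0.155 × 0.85 × 0.23 × (1 − 0.46) = 0.016363
  Zerion's disease: 0.332 × 0.72 × 0.38 × (1 − 0.35) = 0.059043
  Korul: 0.297 × 0.48 × 0.72 × (1 − 0.21) = 0.081088
Normalizing constant Z = 0.030691 + 0.002405 + 0.016363 + 0.059043 + 0.081088 = 0.18959.
P(Galositis | evidence) ≈ 0.030691 / 0.18959 ≈ 0.162
P(Korast | evidence) ≈ 0.002405 / 0.18959 ≈ 0.013
P(Venowosis | evidence) ≈ 0.016363 / 0.18959 ≈ 0.086
P(Zerion's disease | evidence) ≈ 0.059043 / 0.18959 ≈ 0.311
P(Korul | evidence) ≈ 0.081088 / 0.18959 ≈ 0.428
The largest is 0.428, so Korul is most probable.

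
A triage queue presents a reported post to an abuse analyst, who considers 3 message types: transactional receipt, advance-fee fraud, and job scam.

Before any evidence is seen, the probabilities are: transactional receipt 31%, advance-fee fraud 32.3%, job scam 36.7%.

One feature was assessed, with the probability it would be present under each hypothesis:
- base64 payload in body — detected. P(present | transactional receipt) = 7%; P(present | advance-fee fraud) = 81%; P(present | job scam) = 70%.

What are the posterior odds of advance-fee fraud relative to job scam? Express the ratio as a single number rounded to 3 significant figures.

1.02

The normalizing constant cancels in an odds ratio, so compute prior × likelihood for the two hypotheses only:
  advance-fee fraud: 0.323 × 0.81 = 0.26163
  job scam: 0.367 × 0.70 = 0.2569
Odds(advance-fee fraud : job scam) = 0.26163 / 0.2569 ≈ 1.02.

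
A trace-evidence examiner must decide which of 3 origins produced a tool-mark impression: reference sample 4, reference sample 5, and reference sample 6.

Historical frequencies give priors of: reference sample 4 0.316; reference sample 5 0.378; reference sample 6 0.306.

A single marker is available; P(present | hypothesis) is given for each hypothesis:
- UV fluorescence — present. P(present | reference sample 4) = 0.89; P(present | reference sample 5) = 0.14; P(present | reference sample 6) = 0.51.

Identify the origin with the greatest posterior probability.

reference sample 4

By Bayes' rule, the unnormalized weight for each hypothesis is prior × likelihood:
  reference sample 4: 0.316 × 0.89 = 0.28124
  reference sample 5: 0.378 × 0.14 = 0.05292
  reference sample 6: 0.306 × 0.51 = 0.15606
Normalizing constant Z = 0.28124 + 0.05292 + 0.15606 = 0.49022.
P(reference sample 4 | evidence) ≈ 0.28124 / 0.49022 ≈ 0.574
P(reference sample 5 | evidence) ≈ 0.05292 / 0.49022 ≈ 0.108
P(reference sample 6 | evidence) ≈ 0.15606 / 0.49022 ≈ 0.318
The largest is 0.574, so reference sample 4 is most probable.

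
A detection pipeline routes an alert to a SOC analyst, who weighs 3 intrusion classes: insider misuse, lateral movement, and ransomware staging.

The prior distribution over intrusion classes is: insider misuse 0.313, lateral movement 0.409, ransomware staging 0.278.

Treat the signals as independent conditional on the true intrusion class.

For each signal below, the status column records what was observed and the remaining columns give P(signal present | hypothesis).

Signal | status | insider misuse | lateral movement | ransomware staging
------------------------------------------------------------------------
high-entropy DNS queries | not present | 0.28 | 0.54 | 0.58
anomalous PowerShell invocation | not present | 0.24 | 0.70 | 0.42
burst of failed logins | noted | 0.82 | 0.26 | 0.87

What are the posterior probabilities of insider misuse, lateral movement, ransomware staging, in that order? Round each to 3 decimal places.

By Bayes' rule with conditional independence, the unnormalized weight for each hypothesis is prior × ∏ likelihoods (using 1 − P(present | H) for each absent signal):
  insider misuse: 0.313 × (1 − 0.28) × (1 − 0.24) × 0.82 = 0.14044
  lateral movement: 0.409 × (1 − 0.54) × (1 − 0.70) × 0.26 = 0.014675
  ransomware staging: 0.278 × (1 − 0.58) × (1 − 0.42) × 0.87 = 0.058917
The unnormalized weights sum to 0.21404.
P(insider misuse | evidence) = 0.14044 / 0.21404 ≈ 0.656
P(lateral movement | evidence) = 0.014675 / 0.21404 ≈ 0.069
P(ransomware staging | evidence) = 0.058917 / 0.21404 ≈ 0.275

0.656, 0.069, 0.275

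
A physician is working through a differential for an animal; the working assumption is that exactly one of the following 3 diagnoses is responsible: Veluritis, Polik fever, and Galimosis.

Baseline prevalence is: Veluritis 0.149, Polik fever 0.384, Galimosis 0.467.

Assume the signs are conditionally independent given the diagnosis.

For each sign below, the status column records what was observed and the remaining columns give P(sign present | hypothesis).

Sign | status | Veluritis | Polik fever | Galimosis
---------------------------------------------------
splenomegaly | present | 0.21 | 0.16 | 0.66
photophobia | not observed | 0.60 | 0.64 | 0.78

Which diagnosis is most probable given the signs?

By Bayes' rule with conditional independence, the unnormalized weight for each hypothesis is prior × ∏ likelihoods (using 1 − P(present | H) for each absent sign):
  Veluritis: 0.149 × 0.21 × (1 − 0.60) = 0.012516
  Polik fever: 0.384 × 0.16 × (1 − 0.64) = 0.022118
  Galimosis: 0.467 × 0.66 × (1 − 0.78) = 0.067808
Normalizing constant Z = 0.012516 + 0.022118 + 0.067808 = 0.10244.
P(Veluritis | evidence) ≈ 0.012516 / 0.10244 ≈ 0.122
P(Polik fever | evidence) ≈ 0.022118 / 0.10244 ≈ 0.216
P(Galimosis | evidence) ≈ 0.067808 / 0.10244 ≈ 0.662
The largest is 0.662, so Galimosis is most probable.

Galimosis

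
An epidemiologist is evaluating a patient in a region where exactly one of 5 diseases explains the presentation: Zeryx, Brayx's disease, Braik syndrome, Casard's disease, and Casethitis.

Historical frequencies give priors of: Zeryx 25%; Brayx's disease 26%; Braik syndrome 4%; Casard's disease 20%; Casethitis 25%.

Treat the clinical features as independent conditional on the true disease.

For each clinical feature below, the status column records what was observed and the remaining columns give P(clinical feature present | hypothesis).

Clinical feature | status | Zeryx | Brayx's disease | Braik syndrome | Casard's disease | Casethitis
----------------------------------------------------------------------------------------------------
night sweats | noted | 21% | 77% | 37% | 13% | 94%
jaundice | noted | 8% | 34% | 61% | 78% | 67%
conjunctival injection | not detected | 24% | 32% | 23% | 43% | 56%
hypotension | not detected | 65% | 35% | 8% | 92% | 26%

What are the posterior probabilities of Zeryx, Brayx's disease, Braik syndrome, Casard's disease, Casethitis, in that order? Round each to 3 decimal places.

0.012, 0.335, 0.071, 0.010, 0.571

Multiply each prior by the joint likelihood of the clinical feature pattern (using 1 − P(present | H) for each absent clinical feature):
  Zeryx: 0.25 × 0.21 × 0.08 × (1 − 0.24) × (1 − 0.65) = 0.0011172
  Brayx's disease: 0.26 × 0.77 × 0.34 × (1 − 0.32) × (1 − 0.35) = 0.030086
  Braik syndrome: 0.04 × 0.37 × 0.61 × (1 − 0.23) × (1 − 0.08) = 0.0063954
  Casard's disease: 0.20 × 0.13 × 0.78 × (1 − 0.43) × (1 − 0.92) = 0.00092477
  Casethitis: 0.25 × 0.94 × 0.67 × (1 − 0.56) × (1 − 0.26) = 0.051266
Marginal likelihood of the evidence = 0.089789.
P(Zeryx | evidence) = 0.0011172 / 0.089789 ≈ 0.012
P(Brayx's disease | evidence) = 0.030086 / 0.089789 ≈ 0.335
P(Braik syndrome | evidence) = 0.0063954 / 0.089789 ≈ 0.071
P(Casard's disease | evidence) = 0.00092477 / 0.089789 ≈ 0.010
P(Casethitis | evidence) = 0.051266 / 0.089789 ≈ 0.571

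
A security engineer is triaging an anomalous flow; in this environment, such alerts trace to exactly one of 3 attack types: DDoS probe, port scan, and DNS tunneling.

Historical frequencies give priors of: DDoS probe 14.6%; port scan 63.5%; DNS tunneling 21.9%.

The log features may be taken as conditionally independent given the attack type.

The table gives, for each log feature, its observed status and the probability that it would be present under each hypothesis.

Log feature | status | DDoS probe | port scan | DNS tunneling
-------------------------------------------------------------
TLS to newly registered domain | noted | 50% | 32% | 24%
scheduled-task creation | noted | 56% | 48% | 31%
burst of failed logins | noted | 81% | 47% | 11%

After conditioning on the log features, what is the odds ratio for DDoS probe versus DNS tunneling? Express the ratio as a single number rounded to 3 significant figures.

The normalizing constant cancels in an odds ratio, so compute prior × likelihood for the two hypotheses only:
  DDoS probe: 0.146 × 0.50 × 0.56 × 0.81 = 0.033113
  DNS tunneling: 0.219 × 0.24 × 0.31 × 0.11 = 0.0017923
Odds(DDoS probe : DNS tunneling) = 0.033113 / 0.0017923 ≈ 18.5.

18.5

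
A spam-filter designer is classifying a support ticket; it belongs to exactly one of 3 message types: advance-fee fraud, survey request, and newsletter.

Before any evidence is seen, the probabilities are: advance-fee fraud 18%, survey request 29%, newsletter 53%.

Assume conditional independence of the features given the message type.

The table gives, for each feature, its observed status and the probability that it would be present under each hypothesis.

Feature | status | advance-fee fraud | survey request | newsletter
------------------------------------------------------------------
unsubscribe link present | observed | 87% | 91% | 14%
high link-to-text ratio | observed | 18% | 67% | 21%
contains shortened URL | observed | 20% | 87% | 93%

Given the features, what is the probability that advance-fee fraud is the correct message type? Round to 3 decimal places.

Multiply each prior by the joint likelihood of the feature pattern:
  advance-fee fraud: 0.18 × 0.87 × 0.18 × 0.20 = 0.0056376
  survey request: 0.29 × 0.91 × 0.67 × 0.87 = 0.15383
  newsletter: 0.53 × 0.14 × 0.21 × 0.93 = 0.014491
Marginal likelihood of the evidence = 0.17396.
P(advance-fee fraud | evidence) = 0.0056376 / 0.17396 ≈ 0.032.

0.032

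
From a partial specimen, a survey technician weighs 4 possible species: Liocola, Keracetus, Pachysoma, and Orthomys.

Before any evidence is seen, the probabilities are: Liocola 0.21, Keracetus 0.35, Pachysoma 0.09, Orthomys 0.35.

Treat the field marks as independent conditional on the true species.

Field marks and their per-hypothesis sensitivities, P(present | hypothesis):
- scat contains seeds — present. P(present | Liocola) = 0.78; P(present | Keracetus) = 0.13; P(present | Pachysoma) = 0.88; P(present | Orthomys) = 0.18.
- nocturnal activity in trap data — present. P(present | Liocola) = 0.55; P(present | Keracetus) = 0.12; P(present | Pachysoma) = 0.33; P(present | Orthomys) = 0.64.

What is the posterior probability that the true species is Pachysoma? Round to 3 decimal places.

For each hypothesis, the unnormalized posterior weight is prior × product of the field mark likelihoods:
  Liocola: 0.21 × 0.78 × 0.55 = 0.09009
  Keracetus: 0.35 × 0.13 × 0.12 = 0.00546
  Pachysoma: 0.09 × 0.88 × 0.33 = 0.026136
  Orthomys: 0.35 × 0.18 × 0.64 = 0.04032
Normalizing constant Z = 0.09009 + 0.00546 + 0.026136 + 0.04032 = 0.16201.
P(Pachysoma | evidence) = 0.026136 / 0.16201 ≈ 0.161.

0.161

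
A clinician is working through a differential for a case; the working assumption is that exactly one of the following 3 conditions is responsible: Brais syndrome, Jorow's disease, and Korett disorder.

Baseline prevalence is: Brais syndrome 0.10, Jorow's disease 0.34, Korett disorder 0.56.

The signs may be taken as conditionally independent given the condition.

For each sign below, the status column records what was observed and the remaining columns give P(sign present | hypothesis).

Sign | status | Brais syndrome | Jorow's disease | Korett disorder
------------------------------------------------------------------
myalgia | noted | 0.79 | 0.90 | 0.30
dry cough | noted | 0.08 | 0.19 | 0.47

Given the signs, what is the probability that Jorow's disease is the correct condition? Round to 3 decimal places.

Multiply each prior by the joint likelihood of the sign pattern:
  Brais syndrome: 0.10 × 0.79 × 0.08 = 0.00632
  Jorow's disease: 0.34 × 0.90 × 0.19 = 0.05814
  Korett disorder: 0.56 × 0.30 × 0.47 = 0.07896
Normalizing constant Z = 0.00632 + 0.05814 + 0.07896 = 0.14342.
P(Jorow's disease | evidence) = 0.05814 / 0.14342 ≈ 0.405.

0.405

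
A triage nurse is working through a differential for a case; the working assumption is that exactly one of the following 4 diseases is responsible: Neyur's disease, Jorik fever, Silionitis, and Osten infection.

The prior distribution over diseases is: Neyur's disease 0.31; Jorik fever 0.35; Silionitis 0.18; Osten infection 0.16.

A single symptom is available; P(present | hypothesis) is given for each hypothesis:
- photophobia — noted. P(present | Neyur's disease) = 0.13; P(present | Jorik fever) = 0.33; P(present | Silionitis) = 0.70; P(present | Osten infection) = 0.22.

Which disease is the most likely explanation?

Silionitis

By Bayes' rule, the unnormalized weight for each hypothesis is prior × likelihood:
  Neyur's disease: 0.31 × 0.13 = 0.0403
  Jorik fever: 0.35 × 0.33 = 0.1155
  Silionitis: 0.18 × 0.70 = 0.126
  Osten infection: 0.16 × 0.22 = 0.0352
The unnormalized weights sum to 0.317.
P(Neyur's disease | evidence) ≈ 0.0403 / 0.317 ≈ 0.127
P(Jorik fever | evidence) ≈ 0.1155 / 0.317 ≈ 0.364
P(Silionitis | evidence) ≈ 0.126 / 0.317 ≈ 0.397
P(Osten infection | evidence) ≈ 0.0352 / 0.317 ≈ 0.111
The largest is 0.397, so Silionitis is most probable.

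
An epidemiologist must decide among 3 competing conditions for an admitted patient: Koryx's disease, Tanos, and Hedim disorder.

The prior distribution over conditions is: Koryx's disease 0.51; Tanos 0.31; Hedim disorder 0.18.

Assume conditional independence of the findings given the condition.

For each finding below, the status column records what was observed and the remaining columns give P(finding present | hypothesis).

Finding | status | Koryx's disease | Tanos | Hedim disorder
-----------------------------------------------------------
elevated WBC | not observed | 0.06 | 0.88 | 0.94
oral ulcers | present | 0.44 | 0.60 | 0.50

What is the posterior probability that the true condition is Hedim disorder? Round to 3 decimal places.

Multiply each prior by the joint likelihood of the evidence pattern (using 1 − P(present | H) for each absent finding):
  Koryx's disease: 0.51 × (1 − 0.06) × 0.44 = 0.21094
  Tanos: 0.31 × (1 − 0.88) × 0.60 = 0.02232
  Hedim disorder: 0.18 × (1 − 0.94) × 0.50 = 0.0054
Normalizing constant Z = 0.21094 + 0.02232 + 0.0054 = 0.23866.
P(Hedim disorder | evidence) = 0.0054 / 0.23866 ≈ 0.023.

0.023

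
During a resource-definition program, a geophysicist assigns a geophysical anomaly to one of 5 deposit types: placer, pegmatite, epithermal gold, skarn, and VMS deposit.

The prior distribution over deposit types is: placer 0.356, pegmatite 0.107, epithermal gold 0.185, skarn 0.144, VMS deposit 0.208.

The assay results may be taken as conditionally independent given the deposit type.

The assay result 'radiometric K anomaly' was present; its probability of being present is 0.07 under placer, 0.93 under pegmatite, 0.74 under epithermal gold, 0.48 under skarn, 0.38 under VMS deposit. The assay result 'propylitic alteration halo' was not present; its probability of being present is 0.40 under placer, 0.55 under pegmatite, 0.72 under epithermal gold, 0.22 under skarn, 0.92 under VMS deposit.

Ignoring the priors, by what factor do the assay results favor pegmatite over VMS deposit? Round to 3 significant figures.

Joint likelihood of the assay result pattern under each hypothesis (using 1 − P(present | H) for each absent assay result):
  pegmatite: 0.93 × (1 − 0.55) = 0.4185
  VMS deposit: 0.38 × (1 − 0.92) = 0.0304
Bayes factor = 0.4185 / 0.0304 ≈ 13.8

13.8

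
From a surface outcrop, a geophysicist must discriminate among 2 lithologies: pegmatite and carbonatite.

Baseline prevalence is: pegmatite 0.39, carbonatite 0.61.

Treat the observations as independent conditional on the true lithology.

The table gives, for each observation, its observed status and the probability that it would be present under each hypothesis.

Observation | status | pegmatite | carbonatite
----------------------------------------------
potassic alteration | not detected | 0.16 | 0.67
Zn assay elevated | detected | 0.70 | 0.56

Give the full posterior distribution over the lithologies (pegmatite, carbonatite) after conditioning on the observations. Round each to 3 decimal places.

0.670, 0.330

For each hypothesis, the unnormalized posterior weight is prior × product of the observation likelihoods (using 1 − P(present | H) for each absent observation):
  pegmatite: 0.39 × (1 − 0.16) × 0.70 = 0.22932
  carbonatite: 0.61 × (1 − 0.67) × 0.56 = 0.11273
Marginal likelihood of the evidence = 0.34205.
P(pegmatite | evidence) = 0.22932 / 0.34205 ≈ 0.670
P(carbonatite | evidence) = 0.11273 / 0.34205 ≈ 0.330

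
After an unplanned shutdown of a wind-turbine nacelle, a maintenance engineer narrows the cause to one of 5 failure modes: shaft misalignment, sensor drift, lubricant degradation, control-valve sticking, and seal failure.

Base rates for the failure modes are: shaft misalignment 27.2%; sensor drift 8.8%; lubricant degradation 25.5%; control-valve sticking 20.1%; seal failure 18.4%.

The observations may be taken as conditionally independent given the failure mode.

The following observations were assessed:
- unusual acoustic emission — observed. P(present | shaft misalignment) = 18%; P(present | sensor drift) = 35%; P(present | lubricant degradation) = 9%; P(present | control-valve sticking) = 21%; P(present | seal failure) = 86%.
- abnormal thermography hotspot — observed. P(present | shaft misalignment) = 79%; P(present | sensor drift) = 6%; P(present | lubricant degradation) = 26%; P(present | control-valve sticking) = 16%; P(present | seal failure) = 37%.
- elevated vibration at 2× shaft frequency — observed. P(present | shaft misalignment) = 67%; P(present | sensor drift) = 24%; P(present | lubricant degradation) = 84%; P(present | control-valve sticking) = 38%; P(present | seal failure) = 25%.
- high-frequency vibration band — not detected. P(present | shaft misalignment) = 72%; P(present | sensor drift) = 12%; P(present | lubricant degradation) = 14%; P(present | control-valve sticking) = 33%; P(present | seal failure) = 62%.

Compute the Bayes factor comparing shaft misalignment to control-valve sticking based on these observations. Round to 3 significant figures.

The Bayes factor is the ratio of the joint likelihoods of the evidence pattern under the two hypotheses (using 1 − P(present | H) for each absent observation).
  shaft misalignment: 0.18 × 0.79 × 0.67 × (1 − 0.72) = 0.026677
  control-valve sticking: 0.21 × 0.16 × 0.38 × (1 − 0.33) = 0.0085546
Bayes factor = 0.026677 / 0.0085546 ≈ 3.12

3.12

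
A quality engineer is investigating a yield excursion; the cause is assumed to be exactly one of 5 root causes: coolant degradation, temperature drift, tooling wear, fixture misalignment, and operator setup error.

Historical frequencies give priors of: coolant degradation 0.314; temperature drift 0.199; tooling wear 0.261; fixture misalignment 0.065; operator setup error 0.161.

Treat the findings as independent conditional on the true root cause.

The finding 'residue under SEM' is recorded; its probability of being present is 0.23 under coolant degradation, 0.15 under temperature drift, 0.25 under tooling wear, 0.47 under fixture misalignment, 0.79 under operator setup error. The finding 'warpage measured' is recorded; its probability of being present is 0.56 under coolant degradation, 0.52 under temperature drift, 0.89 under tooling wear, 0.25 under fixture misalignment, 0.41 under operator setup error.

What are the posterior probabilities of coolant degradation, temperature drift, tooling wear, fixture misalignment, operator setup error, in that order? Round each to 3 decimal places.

0.233, 0.089, 0.334, 0.044, 0.300

By Bayes' rule with conditional independence, the unnormalized weight for each hypothesis is prior × ∏ likelihoods:
  coolant degradation: 0.314 × 0.23 × 0.56 = 0.040443
  temperature drift: 0.199 × 0.15 × 0.52 = 0.015522
  tooling wear: 0.261 × 0.25 × 0.89 = 0.058073
  fixture misalignment: 0.065 × 0.47 × 0.25 = 0.0076375
  operator setup error: 0.161 × 0.79 × 0.41 = 0.052148
Marginal likelihood of the evidence = 0.17382.
P(coolant degradation | evidence) = 0.040443 / 0.17382 ≈ 0.233
P(temperature drift | evidence) = 0.015522 / 0.17382 ≈ 0.089
P(tooling wear | evidence) = 0.058073 / 0.17382 ≈ 0.334
P(fixture misalignment | evidence) = 0.0076375 / 0.17382 ≈ 0.044
P(operator setup error | evidence) = 0.052148 / 0.17382 ≈ 0.300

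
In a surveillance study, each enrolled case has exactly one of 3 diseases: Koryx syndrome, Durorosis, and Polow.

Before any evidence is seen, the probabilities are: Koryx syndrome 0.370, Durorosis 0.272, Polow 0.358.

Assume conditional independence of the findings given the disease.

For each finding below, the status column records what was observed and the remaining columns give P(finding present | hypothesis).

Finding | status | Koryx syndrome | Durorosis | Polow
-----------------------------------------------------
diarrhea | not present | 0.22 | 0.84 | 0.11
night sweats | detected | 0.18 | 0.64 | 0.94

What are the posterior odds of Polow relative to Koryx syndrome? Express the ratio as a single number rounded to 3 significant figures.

Posterior odds equal prior odds times the likelihood ratio; only the two competing hypotheses matter (using 1 − P(present | H) for each absent finding).
  Polow: 0.358 × (1 − 0.11) × 0.94 = 0.2995
  Koryx syndrome: 0.370 × (1 − 0.22) × 0.18 = 0.051948
Posterior odds = 0.2995 / 0.051948 ≈ 5.77.

5.77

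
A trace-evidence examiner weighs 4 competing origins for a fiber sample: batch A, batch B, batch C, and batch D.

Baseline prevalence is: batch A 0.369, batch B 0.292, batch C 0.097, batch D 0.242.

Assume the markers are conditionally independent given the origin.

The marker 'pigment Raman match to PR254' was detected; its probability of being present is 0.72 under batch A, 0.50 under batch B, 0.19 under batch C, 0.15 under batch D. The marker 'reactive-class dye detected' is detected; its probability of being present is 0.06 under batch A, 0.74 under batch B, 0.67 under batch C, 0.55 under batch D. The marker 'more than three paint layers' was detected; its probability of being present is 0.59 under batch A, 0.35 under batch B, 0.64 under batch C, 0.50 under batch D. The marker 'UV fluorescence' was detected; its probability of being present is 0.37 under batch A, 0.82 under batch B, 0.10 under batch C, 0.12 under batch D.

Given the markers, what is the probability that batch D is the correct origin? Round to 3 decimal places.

0.033

Multiply each prior by the joint likelihood of the marker pattern:
  batch A: 0.369 × 0.72 × 0.06 × 0.59 × 0.37 = 0.0034799
  batch B: 0.292 × 0.50 × 0.74 × 0.35 × 0.82 = 0.031007
  batch C: 0.097 × 0.19 × 0.67 × 0.64 × 0.10 = 0.00079028
  batch D: 0.242 × 0.15 × 0.55 × 0.50 × 0.12 = 0.0011979
Marginal likelihood of the evidence = 0.036476.
P(batch D | evidence) = 0.0011979 / 0.036476 ≈ 0.033.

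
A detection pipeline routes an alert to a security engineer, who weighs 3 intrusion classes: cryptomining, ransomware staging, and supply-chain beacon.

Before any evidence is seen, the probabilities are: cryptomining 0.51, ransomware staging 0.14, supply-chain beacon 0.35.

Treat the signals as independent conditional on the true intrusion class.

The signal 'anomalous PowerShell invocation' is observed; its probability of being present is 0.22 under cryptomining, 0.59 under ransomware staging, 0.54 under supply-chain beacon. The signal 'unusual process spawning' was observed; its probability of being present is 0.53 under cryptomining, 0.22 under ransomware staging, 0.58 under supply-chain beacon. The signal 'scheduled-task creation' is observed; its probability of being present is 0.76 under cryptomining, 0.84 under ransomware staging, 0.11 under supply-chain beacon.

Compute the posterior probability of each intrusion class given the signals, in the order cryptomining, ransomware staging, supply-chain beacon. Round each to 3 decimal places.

Multiply each prior by the joint likelihood of the signal pattern:
  cryptomining: 0.51 × 0.22 × 0.53 × 0.76 = 0.045194
  ransomware staging: 0.14 × 0.59 × 0.22 × 0.84 = 0.015264
  supply-chain beacon: 0.35 × 0.54 × 0.58 × 0.11 = 0.012058
Normalizing constant Z = 0.045194 + 0.015264 + 0.012058 = 0.072517.
P(cryptomining | evidence) = 0.045194 / 0.072517 ≈ 0.623
P(ransomware staging | evidence) = 0.015264 / 0.072517 ≈ 0.210
P(supply-chain beacon | evidence) = 0.012058 / 0.072517 ≈ 0.166

0.623, 0.210, 0.166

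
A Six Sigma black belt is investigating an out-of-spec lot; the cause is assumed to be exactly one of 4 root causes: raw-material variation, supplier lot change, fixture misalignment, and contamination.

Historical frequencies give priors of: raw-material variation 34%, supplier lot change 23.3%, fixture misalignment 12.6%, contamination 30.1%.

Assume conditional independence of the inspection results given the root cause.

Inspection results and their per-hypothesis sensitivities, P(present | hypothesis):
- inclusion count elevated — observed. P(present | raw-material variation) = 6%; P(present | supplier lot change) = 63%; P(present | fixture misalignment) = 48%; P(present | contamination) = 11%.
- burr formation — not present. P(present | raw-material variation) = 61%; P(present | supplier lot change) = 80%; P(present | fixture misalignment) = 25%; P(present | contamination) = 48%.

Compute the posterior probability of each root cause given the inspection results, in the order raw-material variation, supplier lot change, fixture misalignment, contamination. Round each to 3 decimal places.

0.080, 0.294, 0.454, 0.172

Multiply each prior by the joint likelihood of the inspection result pattern (using 1 − P(present | H) for each absent inspection result):
  raw-material variation: 0.340 × 0.06 × (1 − 0.61) = 0.007956
  supplier lot change: 0.233 × 0.63 × (1 − 0.80) = 0.029358
  fixture misalignment: 0.126 × 0.48 × (1 − 0.25) = 0.04536
  contamination: 0.301 × 0.11 × (1 − 0.48) = 0.017217
The unnormalized weights sum to 0.099891.
P(raw-material variation | evidence) = 0.007956 / 0.099891 ≈ 0.080
P(supplier lot change | evidence) = 0.029358 / 0.099891 ≈ 0.294
P(fixture misalignment | evidence) = 0.04536 / 0.099891 ≈ 0.454
P(contamination | evidence) = 0.017217 / 0.099891 ≈ 0.172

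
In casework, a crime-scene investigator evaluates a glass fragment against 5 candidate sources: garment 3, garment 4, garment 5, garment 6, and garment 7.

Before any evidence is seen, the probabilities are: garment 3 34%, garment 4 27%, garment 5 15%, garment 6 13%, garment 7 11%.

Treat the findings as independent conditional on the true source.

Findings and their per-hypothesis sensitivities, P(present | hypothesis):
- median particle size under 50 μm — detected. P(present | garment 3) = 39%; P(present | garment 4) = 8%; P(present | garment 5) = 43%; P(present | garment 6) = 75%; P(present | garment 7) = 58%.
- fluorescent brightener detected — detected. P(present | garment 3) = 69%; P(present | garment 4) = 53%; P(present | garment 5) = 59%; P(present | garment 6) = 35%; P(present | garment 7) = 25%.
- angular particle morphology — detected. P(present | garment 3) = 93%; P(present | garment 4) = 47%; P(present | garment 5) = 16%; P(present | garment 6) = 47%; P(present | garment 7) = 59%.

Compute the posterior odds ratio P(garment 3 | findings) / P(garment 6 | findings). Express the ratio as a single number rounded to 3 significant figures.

5.31

The normalizing constant cancels in an odds ratio, so compute prior × likelihood for the two hypotheses only:
  garment 3: 0.34 × 0.39 × 0.69 × 0.93 = 0.085089
  garment 6: 0.13 × 0.75 × 0.35 × 0.47 = 0.016039
Posterior odds = 0.085089 / 0.016039 ≈ 5.31.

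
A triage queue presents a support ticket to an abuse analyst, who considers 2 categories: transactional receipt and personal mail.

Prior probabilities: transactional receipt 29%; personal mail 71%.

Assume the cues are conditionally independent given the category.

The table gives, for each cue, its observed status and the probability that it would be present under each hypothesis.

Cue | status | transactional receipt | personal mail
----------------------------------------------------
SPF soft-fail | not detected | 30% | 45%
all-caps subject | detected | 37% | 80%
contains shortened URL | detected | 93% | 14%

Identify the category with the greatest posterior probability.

transactional receipt

For each hypothesis, the unnormalized posterior weight is prior × product of the cue likelihoods (using 1 − P(present | H) for each absent cue):
  transactional receipt: 0.29 × (1 − 0.30) × 0.37 × 0.93 = 0.069852
  personal mail: 0.71 × (1 − 0.45) × 0.80 × 0.14 = 0.043736
The unnormalized weights sum to 0.11359.
P(transactional receipt | evidence) ≈ 0.069852 / 0.11359 ≈ 0.615
P(personal mail | evidence) ≈ 0.043736 / 0.11359 ≈ 0.385
The largest is 0.615, so transactional receipt is most probable.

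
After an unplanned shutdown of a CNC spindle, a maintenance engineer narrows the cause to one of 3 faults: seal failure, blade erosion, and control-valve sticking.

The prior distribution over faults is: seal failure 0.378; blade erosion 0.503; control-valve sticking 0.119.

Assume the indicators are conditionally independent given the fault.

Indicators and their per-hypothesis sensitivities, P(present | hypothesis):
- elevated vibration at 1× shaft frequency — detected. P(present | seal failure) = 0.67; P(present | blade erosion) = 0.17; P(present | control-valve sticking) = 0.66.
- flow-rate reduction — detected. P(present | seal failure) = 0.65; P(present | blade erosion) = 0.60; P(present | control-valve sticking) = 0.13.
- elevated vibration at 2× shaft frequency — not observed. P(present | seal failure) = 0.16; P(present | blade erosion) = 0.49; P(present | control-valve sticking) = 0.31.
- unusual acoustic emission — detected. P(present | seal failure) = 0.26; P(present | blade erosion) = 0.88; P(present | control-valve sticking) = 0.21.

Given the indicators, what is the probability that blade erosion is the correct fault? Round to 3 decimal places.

0.381

By Bayes' rule with conditional independence, the unnormalized weight for each hypothesis is prior × ∏ likelihoods (using 1 − P(present | H) for each absent indicator):
  seal failure: 0.378 × 0.67 × 0.65 × (1 − 0.16) × 0.26 = 0.035953
  blade erosion: 0.503 × 0.17 × 0.60 × (1 − 0.49) × 0.88 = 0.023026
  control-valve sticking: 0.119 × 0.66 × 0.13 × (1 − 0.31) × 0.21 = 0.0014795
Marginal likelihood of the evidence = 0.060458.
P(blade erosion | evidence) = 0.023026 / 0.060458 ≈ 0.381.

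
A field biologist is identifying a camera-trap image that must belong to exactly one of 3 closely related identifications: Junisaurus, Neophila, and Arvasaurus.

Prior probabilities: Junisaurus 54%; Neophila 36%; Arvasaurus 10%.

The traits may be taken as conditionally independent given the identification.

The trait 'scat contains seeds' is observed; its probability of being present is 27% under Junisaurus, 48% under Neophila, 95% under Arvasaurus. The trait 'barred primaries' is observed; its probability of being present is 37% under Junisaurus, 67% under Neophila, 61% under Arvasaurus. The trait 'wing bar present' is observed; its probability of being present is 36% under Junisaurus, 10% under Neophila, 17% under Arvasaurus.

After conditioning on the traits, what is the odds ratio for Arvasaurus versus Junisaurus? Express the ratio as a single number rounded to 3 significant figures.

0.507

The normalizing constant cancels in an odds ratio, so compute prior × likelihood for the two hypotheses only:
  Arvasaurus: 0.10 × 0.95 × 0.61 × 0.17 = 0.0098515
  Junisaurus: 0.54 × 0.27 × 0.37 × 0.36 = 0.019421
Posterior odds = 0.0098515 / 0.019421 ≈ 0.507.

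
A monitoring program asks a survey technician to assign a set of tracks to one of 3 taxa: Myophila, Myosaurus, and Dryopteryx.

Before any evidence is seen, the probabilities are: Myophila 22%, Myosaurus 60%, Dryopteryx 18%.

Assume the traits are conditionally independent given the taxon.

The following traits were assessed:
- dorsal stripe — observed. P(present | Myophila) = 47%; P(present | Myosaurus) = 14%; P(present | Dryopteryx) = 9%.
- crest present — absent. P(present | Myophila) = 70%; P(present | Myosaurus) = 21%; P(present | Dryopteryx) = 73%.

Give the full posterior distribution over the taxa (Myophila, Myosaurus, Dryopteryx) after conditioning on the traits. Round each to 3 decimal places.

0.305, 0.652, 0.043

Multiply each prior by the joint likelihood of the trait pattern (using 1 − P(present | H) for each absent trait):
  Myophila: 0.22 × 0.47 × (1 − 0.70) = 0.03102
  Myosaurus: 0.60 × 0.14 × (1 − 0.21) = 0.06636
  Dryopteryx: 0.18 × 0.09 × (1 − 0.73) = 0.004374
Normalizing constant Z = 0.03102 + 0.06636 + 0.004374 = 0.10175.
P(Myophila | evidence) = 0.03102 / 0.10175 ≈ 0.305
P(Myosaurus | evidence) = 0.06636 / 0.10175 ≈ 0.652
P(Dryopteryx | evidence) = 0.004374 / 0.10175 ≈ 0.043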